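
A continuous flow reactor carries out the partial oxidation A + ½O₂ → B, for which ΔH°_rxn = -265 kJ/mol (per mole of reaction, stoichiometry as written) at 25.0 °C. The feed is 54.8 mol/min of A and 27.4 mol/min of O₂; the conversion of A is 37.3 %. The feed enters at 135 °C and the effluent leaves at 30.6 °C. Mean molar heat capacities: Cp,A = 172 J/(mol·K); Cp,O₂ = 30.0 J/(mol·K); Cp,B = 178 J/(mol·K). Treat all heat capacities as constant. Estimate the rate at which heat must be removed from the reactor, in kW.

Q_out = 108 kW

Extent of reaction ξ = 0.373 × 54.8 = 20.44 mol/min
Reaction term: ξ·ΔH°_rxn = 20.44 × -265 = -5416.7 kJ/min
Sensible, feed 135→25 °C: -1127.2 kJ/min
Outlet flows (mol/min): A 34.36, O₂ 17.18, B 20.44
Sensible, products 25→30.6 °C: 56.356 kJ/min
Q = ΔH = -6487.6 kJ/min = -108.13 kW
Heat removed = 108.13 kW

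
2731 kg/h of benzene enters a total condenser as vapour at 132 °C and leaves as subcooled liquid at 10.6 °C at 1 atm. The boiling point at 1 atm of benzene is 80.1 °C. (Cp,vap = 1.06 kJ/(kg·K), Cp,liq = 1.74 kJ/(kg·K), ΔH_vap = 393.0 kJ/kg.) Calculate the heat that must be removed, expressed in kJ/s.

vapour 132→80.1 °C: -55.014 kJ/kg
condensation at 80.1 °C: -393 kJ/kg
liquid 80.1→10.6 °C: -120.93 kJ/kg
Δh = -55.014 + -393 + -120.93 = -568.94 kJ/kg
Q = ṁ·Δh = 2731 kg/h × -568.94 kJ/kg = -1.5538e+06 kJ/h
|Q| = 431.61 kW

Q_c = 432 kJ/s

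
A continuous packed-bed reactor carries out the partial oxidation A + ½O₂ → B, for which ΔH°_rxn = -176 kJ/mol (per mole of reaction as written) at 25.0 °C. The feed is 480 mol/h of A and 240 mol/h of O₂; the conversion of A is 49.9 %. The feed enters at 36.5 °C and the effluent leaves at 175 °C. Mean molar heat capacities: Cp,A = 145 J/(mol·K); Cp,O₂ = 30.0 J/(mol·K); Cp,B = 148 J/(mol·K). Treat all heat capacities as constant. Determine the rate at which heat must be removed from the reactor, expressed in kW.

Extent of reaction ξ = 0.499 × 480 = 239.52 mol/h
Reaction term: ξ·ΔH°_rxn = 239.52 × -176 = -42156 kJ/h
Sensible, feed 36.5→25 °C: -883.2 kJ/h
Outlet flows (mol/h): A 240.48, O₂ 120.24, B 239.52
Sensible, products 25→175 °C: 11089 kJ/h
Q = ΔH = -31950 kJ/h = -8.875 kW
Heat removed = 8.875 kW

Q_out = 8.87 kW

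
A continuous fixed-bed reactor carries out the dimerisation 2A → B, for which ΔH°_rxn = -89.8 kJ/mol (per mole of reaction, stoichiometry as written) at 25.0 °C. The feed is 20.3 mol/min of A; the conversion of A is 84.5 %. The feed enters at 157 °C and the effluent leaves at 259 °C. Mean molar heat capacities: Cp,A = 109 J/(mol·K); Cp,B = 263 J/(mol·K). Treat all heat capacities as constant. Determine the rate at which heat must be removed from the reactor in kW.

Extent of reaction ξ = 0.845 × 20.3 / 2 = 8.5768 mol/min
Reaction term: ξ·ΔH°_rxn = 8.5768 × -89.8 = -770.19 kJ/min
Sensible, feed 157→25 °C: -292.08 kJ/min
Outlet flows (mol/min): A 3.1465, B 8.5768
Sensible, products 25→259 °C: 608.08 kJ/min
Q = ΔH = -454.18 kJ/min = -7.5697 kW
Heat removed = 7.5697 kW

Q_out = 7.57 kW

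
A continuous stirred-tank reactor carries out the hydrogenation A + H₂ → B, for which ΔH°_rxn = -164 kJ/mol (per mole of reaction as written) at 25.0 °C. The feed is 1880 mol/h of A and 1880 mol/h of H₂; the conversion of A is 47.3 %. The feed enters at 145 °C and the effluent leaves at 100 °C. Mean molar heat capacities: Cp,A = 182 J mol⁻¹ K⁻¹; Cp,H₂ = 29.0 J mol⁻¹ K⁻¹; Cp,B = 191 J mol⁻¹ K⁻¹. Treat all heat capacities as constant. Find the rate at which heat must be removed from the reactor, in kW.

Q_out = 45.8 kW

Extent of reaction ξ = 0.473 × 1880 = 889.24 mol/h
Reaction term: ξ·ΔH°_rxn = 889.24 × -164 = -145840 kJ/h
Sensible, feed 145→25 °C: -47602 kJ/h
Outlet flows (mol/h): A 990.76, H₂ 990.76, B 889.24
Sensible, products 25→100 °C: 28417 kJ/h
Q = ΔH = -165020 kJ/h = -45.839 kW
Heat removed = 45.839 kW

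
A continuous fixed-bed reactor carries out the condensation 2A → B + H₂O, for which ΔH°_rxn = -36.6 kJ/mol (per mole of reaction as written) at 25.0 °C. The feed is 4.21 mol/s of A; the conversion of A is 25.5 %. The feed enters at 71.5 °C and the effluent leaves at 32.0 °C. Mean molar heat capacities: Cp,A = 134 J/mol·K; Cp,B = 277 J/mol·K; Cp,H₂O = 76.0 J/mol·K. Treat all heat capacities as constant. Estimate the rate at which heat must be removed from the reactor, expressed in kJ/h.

Extent of reaction ξ = 0.255 × 4.21 / 2 = 0.53678 mol/s
Reaction term: ξ·ΔH°_rxn = 0.53678 × -36.6 = -19.646 kJ/s
Sensible, feed 71.5→25 °C: -26.233 kJ/s
Outlet flows (mol/s): A 3.1364, B 0.53678, H₂O 0.53678
Sensible, products 25→32.0 °C: 4.2684 kJ/s
Q = ΔH = -41.61 kJ/s = -41.61 kW
Heat removed = 149800 kJ/h

Q_out = 150000 kJ/h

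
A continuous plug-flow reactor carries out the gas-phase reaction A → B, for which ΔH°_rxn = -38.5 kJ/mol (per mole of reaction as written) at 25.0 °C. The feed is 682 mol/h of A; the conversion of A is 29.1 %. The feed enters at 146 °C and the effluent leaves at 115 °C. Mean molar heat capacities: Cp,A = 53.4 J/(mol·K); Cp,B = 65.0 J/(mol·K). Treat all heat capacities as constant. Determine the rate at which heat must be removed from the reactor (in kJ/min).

Extent of reaction ξ = 0.291 × 682 = 198.46 mol/h
Reaction term: ξ·ΔH°_rxn = 198.46 × -38.5 = -7640.8 kJ/h
Sensible, feed 146→25 °C: -4406.7 kJ/h
Outlet flows (mol/h): A 483.54, B 198.46
Sensible, products 25→115 °C: 3484.9 kJ/h
Q = ΔH = -8562.6 kJ/h = -2.3785 kW
Heat removed = 142.71 kJ/min

Q_out = 143 kJ/min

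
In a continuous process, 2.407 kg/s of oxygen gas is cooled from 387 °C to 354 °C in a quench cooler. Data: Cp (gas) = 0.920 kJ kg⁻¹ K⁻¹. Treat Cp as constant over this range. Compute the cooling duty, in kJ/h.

Q = ṁ·Cp·ΔT = 2.407 × 0.920 × (354 − 387) = -73.077 kJ/s
Cooling duty = 263080 kJ/h

Q_c = 263000 kJ/h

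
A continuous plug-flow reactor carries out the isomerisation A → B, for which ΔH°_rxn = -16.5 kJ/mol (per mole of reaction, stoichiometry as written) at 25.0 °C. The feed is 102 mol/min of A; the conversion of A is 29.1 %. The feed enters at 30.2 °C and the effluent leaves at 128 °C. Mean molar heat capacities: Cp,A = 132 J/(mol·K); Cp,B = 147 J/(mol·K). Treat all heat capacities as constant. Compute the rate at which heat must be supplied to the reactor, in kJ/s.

Q_in = 14.5 kJ/s

Extent of reaction ξ = 0.291 × 102 = 29.682 mol/min
Reaction term: ξ·ΔH°_rxn = 29.682 × -16.5 = -489.75 kJ/min
Sensible, feed 30.2→25 °C: -70.013 kJ/min
Outlet flows (mol/min): A 72.318, B 29.682
Sensible, products 25→128 °C: 1432.7 kJ/min
Q = ΔH = 872.88 kJ/min = 14.548 kW
Heat supplied = 14.548 kJ/s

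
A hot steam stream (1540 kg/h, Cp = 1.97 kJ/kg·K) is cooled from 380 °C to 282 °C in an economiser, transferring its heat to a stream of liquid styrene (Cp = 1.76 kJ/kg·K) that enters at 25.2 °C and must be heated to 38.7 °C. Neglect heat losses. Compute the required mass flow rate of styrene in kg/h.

ṁ_c = 12500 kg/h

Heat released by hot stream: Q = 1540 × 1.97 × (380 − 282) = 297310 kJ/h
Energy balance on cold side (adiabatic exchanger): Q = ṁ_c·Cp_c·(T_c,out − T_c,in)
ṁ_c = 297310 / [1.76 × (38.7 − 25.2)] = 12513 kg/h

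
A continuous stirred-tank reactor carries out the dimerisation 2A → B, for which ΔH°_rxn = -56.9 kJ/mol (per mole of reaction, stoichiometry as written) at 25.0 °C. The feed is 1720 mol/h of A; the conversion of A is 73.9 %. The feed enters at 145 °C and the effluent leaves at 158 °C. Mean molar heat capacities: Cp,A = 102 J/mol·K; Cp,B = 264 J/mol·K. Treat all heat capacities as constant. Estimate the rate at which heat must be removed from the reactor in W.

Q_out = 8000 W

Extent of reaction ξ = 0.739 × 1720 / 2 = 635.54 mol/h
Reaction term: ξ·ΔH°_rxn = 635.54 × -56.9 = -36162 kJ/h
Sensible, feed 145→25 °C: -21053 kJ/h
Outlet flows (mol/h): A 448.92, B 635.54
Sensible, products 25→158 °C: 28405 kJ/h
Q = ΔH = -28810 kJ/h = -8.0027 kW
Heat removed = 8002.7 W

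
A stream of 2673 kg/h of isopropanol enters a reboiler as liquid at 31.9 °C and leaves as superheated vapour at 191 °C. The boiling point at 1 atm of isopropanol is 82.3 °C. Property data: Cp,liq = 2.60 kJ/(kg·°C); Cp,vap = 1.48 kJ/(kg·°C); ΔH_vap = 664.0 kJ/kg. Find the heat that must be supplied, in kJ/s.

Q = 710 kJ/s

liquid 31.9→82.3 °C: 131.04 kJ/kg
vaporisation at 82.3 °C: 664 kJ/kg
vapour 82.3→191 °C: 160.88 kJ/kg
Δh = 131.04 + 664 + 160.88 = 955.92 kJ/kg
Q = ṁ·Δh = 2673 kg/h × 955.92 kJ/kg = 2.5552e+06 kJ/h
|Q| = 709.77 kW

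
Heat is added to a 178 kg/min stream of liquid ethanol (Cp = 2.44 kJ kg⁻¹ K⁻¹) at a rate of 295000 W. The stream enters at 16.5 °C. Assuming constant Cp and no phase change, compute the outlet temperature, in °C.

Q = 295000 W = 17700 kJ/min
ΔT = Q/(ṁ·Cp) = 17700/(178×2.44) = 40.753 K
T_out = 16.5 + 40.753 = 57.253 °C

T_out = 57.3 °C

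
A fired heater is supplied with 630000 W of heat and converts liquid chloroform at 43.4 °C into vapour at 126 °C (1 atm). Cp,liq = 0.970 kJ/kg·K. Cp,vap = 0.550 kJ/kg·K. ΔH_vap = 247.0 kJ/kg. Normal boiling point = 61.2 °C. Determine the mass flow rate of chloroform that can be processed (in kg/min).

ṁ = 126 kg/min

Δh = 0.970×(61.2−43.4) + 247.0 + 0.550×(126−61.2) = 299.91 kJ/kg
Q = 630000 W = 630 kJ/s = 37800 kJ/min
ṁ = Q/Δh = 37800 / 299.91 = 126.04 kg/min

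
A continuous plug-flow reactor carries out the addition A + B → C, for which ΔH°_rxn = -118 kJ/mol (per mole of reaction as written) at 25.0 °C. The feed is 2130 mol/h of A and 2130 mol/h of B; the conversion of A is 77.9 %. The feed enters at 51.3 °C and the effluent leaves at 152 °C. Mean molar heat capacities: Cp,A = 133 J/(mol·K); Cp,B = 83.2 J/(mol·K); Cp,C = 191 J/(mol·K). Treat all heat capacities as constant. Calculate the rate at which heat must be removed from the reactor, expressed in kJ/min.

Extent of reaction ξ = 0.779 × 2130 = 1659.3 mol/h
Reaction term: ξ·ΔH°_rxn = 1659.3 × -118 = -195790 kJ/h
Sensible, feed 51.3→25 °C: -12111 kJ/h
Outlet flows (mol/h): A 470.73, B 470.73, C 1659.3
Sensible, products 25→152 °C: 53174 kJ/h
Q = ΔH = -154730 kJ/h = -42.981 kW
Heat removed = 2578.9 kJ/min

Q_out = 2580 kJ/min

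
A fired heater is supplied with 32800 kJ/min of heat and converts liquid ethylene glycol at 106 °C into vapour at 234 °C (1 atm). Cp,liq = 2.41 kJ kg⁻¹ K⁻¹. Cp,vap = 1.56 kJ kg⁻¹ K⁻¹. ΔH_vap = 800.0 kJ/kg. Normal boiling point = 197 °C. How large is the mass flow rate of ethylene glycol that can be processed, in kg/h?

Δh = 2.41×(197−106) + 800.0 + 1.56×(234−197) = 1077 kJ/kg
Q = 32800 kJ/min = 546.67 kJ/s = 1.968e+06 kJ/h
ṁ = Q/Δh = 1.968e+06 / 1077 = 1827.2 kg/h

ṁ = 1830 kg/h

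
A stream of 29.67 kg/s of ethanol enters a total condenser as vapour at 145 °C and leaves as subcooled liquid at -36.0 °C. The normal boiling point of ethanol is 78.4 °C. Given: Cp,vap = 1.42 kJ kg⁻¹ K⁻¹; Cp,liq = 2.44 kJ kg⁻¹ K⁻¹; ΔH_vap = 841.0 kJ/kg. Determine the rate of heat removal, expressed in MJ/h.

Q_c = 130000 MJ/h

vapour 145→78.4 °C: -94.572 kJ/kg
condensation at 78.4 °C: -841 kJ/kg
liquid 78.4→-36.0 °C: -279.14 kJ/kg
Δh = -94.572 + -841 + -279.14 = -1214.7 kJ/kg
Q = ṁ·Δh = 29.67 kg/s × -1214.7 kJ/kg = -36040 kJ/s
|Q| = 36040 kW = 129750 MJ/h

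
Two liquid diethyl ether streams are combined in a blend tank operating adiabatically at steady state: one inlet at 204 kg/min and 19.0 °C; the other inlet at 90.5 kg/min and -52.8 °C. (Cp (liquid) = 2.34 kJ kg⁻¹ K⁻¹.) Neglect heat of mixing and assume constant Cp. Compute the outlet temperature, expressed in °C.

T_out = -3.06 °C

Adiabatic, steady state ⇒ Σ ṁᵢCp,ᵢ(T_out − Tᵢ) = 0
Σ ṁᵢCp,ᵢTᵢ = 204×2.34×19.0 + 90.5×2.34×-52.8 = -2111.6
Σ ṁᵢCp,ᵢ = 204×2.34 + 90.5×2.34 = 689.13
T_out = -2111.6 / 689.13 = -3.0642 °C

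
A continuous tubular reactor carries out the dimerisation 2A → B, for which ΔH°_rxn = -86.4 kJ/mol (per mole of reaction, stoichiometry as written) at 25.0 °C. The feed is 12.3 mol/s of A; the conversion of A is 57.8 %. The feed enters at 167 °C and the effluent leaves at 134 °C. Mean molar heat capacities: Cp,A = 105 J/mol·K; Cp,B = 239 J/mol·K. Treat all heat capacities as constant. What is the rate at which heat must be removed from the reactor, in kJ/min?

Q_out = 20300 kJ/min

Extent of reaction ξ = 0.578 × 12.3 / 2 = 3.5547 mol/s
Reaction term: ξ·ΔH°_rxn = 3.5547 × -86.4 = -307.13 kJ/s
Sensible, feed 167→25 °C: -183.39 kJ/s
Outlet flows (mol/s): A 5.1906, B 3.5547
Sensible, products 25→134 °C: 152.01 kJ/s
Q = ΔH = -338.51 kJ/s = -338.51 kW
Heat removed = 20311 kJ/min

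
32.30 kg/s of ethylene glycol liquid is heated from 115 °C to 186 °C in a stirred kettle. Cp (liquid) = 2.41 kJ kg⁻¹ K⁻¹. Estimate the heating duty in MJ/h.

Q = ṁ·Cp·ΔT = 32.30 × 2.41 × (186 − 115) = 5526.9 kJ/s
Heating duty = 19897 MJ/h

Q = 19900 MJ/h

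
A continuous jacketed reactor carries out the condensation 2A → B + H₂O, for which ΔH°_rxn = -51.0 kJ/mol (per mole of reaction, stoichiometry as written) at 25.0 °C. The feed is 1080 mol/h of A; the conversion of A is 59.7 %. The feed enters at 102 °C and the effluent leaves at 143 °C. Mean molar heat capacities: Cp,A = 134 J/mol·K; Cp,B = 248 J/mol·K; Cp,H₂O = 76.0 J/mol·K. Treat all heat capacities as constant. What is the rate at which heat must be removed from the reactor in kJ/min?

Extent of reaction ξ = 0.597 × 1080 / 2 = 322.38 mol/h
Reaction term: ξ·ΔH°_rxn = 322.38 × -51.0 = -16441 kJ/h
Sensible, feed 102→25 °C: -11143 kJ/h
Outlet flows (mol/h): A 435.24, B 322.38, H₂O 322.38
Sensible, products 25→143 °C: 19207 kJ/h
Q = ΔH = -8377.6 kJ/h = -2.3271 kW
Heat removed = 139.63 kJ/min

Q_out = 140 kJ/min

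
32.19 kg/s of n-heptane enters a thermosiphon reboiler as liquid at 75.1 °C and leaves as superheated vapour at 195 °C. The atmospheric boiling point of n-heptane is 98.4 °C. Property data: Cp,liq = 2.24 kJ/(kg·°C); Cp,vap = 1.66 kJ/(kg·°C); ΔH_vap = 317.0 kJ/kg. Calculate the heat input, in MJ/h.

liquid 75.1→98.4 °C: 52.192 kJ/kg
vaporisation at 98.4 °C: 317 kJ/kg
vapour 98.4→195 °C: 160.36 kJ/kg
Δh = 52.192 + 317 + 160.36 = 529.55 kJ/kg
Q = ṁ·Δh = 32.19 kg/s × 529.55 kJ/kg = 17046 kJ/s
|Q| = 17046 kW = 61366 MJ/h

Q = 61400 MJ/h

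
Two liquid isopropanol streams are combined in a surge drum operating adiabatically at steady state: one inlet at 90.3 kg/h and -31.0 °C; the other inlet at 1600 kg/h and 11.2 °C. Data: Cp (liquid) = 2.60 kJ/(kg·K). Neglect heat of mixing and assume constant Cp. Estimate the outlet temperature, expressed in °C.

Energy balance with Q = 0: Σ ṁᵢCp,ᵢ(T_out − Tᵢ) = 0
T_out = Σ ṁᵢCp,ᵢTᵢ / Σ ṁᵢCp,ᵢ
      = 39314 / 4394.8 = 8.9456 °C

T_out = 8.95 °C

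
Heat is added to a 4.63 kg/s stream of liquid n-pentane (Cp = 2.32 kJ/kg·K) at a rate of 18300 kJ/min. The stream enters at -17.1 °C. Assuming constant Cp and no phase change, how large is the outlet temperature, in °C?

T_out = 11.3 °C

Q = 18300 kJ/min = 305 kJ/s
ΔT = Q/(ṁ·Cp) = 305/(4.63×2.32) = 28.394 K
T_out = -17.1 + 28.394 = 11.294 °C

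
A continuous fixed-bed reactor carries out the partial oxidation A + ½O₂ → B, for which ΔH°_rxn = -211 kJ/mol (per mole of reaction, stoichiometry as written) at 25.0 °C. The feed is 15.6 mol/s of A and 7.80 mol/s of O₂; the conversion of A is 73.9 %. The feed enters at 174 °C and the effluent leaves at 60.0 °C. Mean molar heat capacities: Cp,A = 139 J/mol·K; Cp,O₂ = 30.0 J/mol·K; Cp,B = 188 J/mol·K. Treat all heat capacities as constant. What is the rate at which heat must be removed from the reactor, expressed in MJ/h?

Q_out = 9690 MJ/h

Extent of reaction ξ = 0.739 × 15.6 = 11.528 mol/s
Reaction term: ξ·ΔH°_rxn = 11.528 × -211 = -2432.5 kJ/s
Sensible, feed 174→25 °C: -357.96 kJ/s
Outlet flows (mol/s): A 4.0716, O₂ 2.0358, B 11.528
Sensible, products 25→60.0 °C: 97.803 kJ/s
Q = ΔH = -2692.6 kJ/s = -2692.6 kW
Heat removed = 9693.5 MJ/h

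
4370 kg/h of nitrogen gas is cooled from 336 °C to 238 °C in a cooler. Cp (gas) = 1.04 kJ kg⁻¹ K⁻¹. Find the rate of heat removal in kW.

Q = ṁ·Cp·ΔT = 4370 × 1.04 × (238 − 336) = -445390 kJ/h
Converting: 445390 / 3600 s = 123.72 kW

Q_c = 124 kW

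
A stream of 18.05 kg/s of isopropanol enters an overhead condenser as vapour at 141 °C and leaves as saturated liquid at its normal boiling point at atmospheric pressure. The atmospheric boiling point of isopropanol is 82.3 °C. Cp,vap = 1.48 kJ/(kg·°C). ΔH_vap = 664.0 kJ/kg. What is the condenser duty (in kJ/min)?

Q_c = 813000 kJ/min

vapour 141→82.3 °C: -86.876 kJ/kg
condensation at 82.3 °C: -664 kJ/kg
Δh = -86.876 + -664 = -750.88 kJ/kg
Q = ṁ·Δh = 18.05 kg/s × -750.88 kJ/kg = -13553 kJ/s
|Q| = 13553 kW = 813200 kJ/min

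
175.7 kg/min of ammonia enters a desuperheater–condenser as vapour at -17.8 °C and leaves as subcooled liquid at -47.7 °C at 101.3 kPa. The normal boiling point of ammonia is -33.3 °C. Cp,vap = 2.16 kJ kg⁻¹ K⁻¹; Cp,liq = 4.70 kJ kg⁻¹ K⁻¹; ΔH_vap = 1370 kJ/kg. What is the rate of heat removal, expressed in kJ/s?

Q_c = 4310 kJ/s

vapour -17.8→-33.3 °C: -33.48 kJ/kg
condensation at -33.3 °C: -1370 kJ/kg
liquid -33.3→-47.7 °C: -67.68 kJ/kg
Δh = -33.48 + -1370 + -67.68 = -1471.2 kJ/kg
Q = ṁ·Δh = 175.7 kg/min × -1471.2 kJ/kg = -258480 kJ/min
|Q| = 4308 kW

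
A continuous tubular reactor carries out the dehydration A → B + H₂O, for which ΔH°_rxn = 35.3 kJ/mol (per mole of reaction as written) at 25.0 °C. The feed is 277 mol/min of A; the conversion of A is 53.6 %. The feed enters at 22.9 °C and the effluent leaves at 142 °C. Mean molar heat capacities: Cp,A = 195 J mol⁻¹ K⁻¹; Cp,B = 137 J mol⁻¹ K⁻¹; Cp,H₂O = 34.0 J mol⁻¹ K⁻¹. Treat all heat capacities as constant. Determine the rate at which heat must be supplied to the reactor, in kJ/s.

Q_in = 188 kJ/s

Extent of reaction ξ = 0.536 × 277 = 148.47 mol/min
Reaction term: ξ·ΔH°_rxn = 148.47 × 35.3 = 5241.1 kJ/min
Sensible, feed 22.9→25 °C: 113.43 kJ/min
Outlet flows (mol/min): A 128.53, B 148.47, H₂O 148.47
Sensible, products 25→142 °C: 5902.8 kJ/min
Q = ΔH = 11257 kJ/min = 187.62 kW
Heat supplied = 187.62 kJ/s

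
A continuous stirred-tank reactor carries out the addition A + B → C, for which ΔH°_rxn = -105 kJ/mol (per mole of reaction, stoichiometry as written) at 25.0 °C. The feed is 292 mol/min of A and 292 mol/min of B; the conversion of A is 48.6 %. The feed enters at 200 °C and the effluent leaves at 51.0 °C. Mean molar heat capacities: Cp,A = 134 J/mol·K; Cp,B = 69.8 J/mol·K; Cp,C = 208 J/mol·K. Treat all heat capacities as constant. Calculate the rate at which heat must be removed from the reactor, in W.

Extent of reaction ξ = 0.486 × 292 = 141.91 mol/min
Reaction term: ξ·ΔH°_rxn = 141.91 × -105 = -14901 kJ/min
Sensible, feed 200→25 °C: -10414 kJ/min
Outlet flows (mol/min): A 150.09, B 150.09, C 141.91
Sensible, products 25→51.0 °C: 1562.7 kJ/min
Q = ΔH = -23752 kJ/min = -395.87 kW
Heat removed = 395870 W

Q_out = 396000 W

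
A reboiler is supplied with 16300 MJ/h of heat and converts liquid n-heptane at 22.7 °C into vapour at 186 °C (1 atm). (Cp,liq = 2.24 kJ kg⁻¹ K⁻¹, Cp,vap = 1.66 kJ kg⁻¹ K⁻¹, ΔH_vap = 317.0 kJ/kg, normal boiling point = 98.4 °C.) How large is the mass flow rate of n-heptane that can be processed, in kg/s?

Δh = 2.24×(98.4−22.7) + 317.0 + 1.66×(186−98.4) = 631.98 kJ/kg
Q = 16300 MJ/h = 4527.8 kJ/s = 4527.8 kJ/s
ṁ = Q/Δh = 4527.8 / 631.98 = 7.1644 kg/s

ṁ = 7.16 kg/s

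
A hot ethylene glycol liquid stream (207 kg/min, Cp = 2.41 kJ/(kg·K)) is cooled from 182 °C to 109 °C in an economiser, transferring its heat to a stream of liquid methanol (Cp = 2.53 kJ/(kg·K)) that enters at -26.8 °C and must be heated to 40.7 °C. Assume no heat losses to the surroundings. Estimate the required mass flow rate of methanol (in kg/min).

Heat released by hot stream: Q = 207 × 2.41 × (182 − 109) = 36418 kJ/min
Energy balance on cold side (adiabatic exchanger): Q = ṁ_c·Cp_c·(T_c,out − T_c,in)
ṁ_c = 36418 / [2.53 × (40.7 − -26.8)] = 213.25 kg/min

ṁ_c = 213 kg/min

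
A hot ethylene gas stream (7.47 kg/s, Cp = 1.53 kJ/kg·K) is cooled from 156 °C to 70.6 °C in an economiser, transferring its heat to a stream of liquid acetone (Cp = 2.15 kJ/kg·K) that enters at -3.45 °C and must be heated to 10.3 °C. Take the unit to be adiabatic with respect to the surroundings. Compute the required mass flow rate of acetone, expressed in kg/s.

ṁ_c = 33.0 kg/s

Heat released by hot stream: Q = 7.47 × 1.53 × (156 − 70.6) = 976.05 kJ/s
Energy balance on cold side (adiabatic exchanger): Q = ṁ_c·Cp_c·(T_c,out − T_c,in)
ṁ_c = 976.05 / [2.15 × (10.3 − -3.45)] = 33.016 kg/s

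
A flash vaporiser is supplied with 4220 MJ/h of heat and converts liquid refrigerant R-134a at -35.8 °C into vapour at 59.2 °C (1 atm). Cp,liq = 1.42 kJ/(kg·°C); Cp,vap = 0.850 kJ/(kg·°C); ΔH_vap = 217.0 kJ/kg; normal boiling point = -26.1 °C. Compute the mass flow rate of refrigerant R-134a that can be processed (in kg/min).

ṁ = 232 kg/min

Δh = 1.42×(-26.1−-35.8) + 217.0 + 0.850×(59.2−-26.1) = 303.28 kJ/kg
Q = 4220 MJ/h = 1172.2 kJ/s = 70333 kJ/min
ṁ = Q/Δh = 70333 / 303.28 = 231.91 kg/min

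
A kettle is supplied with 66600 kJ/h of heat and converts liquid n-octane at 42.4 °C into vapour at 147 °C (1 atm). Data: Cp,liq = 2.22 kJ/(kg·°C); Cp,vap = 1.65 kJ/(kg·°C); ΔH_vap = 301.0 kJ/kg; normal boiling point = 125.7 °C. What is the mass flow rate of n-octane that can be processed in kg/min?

Δh = 2.22×(125.7−42.4) + 301.0 + 1.65×(147−125.7) = 521.07 kJ/kg
Q = 66600 kJ/h = 18.5 kJ/s = 1110 kJ/min
ṁ = Q/Δh = 1110 / 521.07 = 2.1302 kg/min

ṁ = 2.13 kg/min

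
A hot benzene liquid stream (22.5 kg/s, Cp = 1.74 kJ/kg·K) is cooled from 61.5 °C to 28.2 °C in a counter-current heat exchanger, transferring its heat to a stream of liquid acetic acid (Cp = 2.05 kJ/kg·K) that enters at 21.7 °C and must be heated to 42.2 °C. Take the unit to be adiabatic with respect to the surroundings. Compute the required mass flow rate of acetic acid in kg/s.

Heat released by hot stream: Q = 22.5 × 1.74 × (61.5 − 28.2) = 1303.7 kJ/s
Energy balance on cold side (adiabatic exchanger): Q = ṁ_c·Cp_c·(T_c,out − T_c,in)
ṁ_c = 1303.7 / [2.05 × (42.2 − 21.7)] = 31.022 kg/s

ṁ_c = 31.0 kg/s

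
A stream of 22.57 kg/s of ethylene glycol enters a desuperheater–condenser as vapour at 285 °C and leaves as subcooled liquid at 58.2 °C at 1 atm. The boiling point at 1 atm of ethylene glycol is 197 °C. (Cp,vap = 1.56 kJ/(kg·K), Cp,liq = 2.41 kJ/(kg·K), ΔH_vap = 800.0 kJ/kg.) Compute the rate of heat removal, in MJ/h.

vapour 285→197 °C: -137.28 kJ/kg
condensation at 197 °C: -800 kJ/kg
liquid 197→58.2 °C: -334.51 kJ/kg
Δh = -137.28 + -800 + -334.51 = -1271.8 kJ/kg
Q = ṁ·Δh = 22.57 kg/s × -1271.8 kJ/kg = -28704 kJ/s
|Q| = 28704 kW = 103340 MJ/h

Q_c = 103000 MJ/h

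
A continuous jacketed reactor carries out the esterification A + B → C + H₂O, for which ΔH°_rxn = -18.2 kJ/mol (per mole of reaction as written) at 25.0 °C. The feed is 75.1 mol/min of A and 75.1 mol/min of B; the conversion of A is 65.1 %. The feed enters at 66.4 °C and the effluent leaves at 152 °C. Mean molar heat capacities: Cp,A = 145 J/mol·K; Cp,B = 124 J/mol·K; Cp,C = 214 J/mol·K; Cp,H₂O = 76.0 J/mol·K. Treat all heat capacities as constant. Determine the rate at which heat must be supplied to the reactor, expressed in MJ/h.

Q_in = 58.2 MJ/h

Extent of reaction ξ = 0.651 × 75.1 = 48.89 mol/min
Reaction term: ξ·ΔH°_rxn = 48.89 × -18.2 = -889.8 kJ/min
Sensible, feed 66.4→25 °C: -836.36 kJ/min
Outlet flows (mol/min): A 26.21, B 26.21, C 48.89, H₂O 48.89
Sensible, products 25→152 °C: 2696 kJ/min
Q = ΔH = 969.87 kJ/min = 16.165 kW
Heat supplied = 58.192 MJ/h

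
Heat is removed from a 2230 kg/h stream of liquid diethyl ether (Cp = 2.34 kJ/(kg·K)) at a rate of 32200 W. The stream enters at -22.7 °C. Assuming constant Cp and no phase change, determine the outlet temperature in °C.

Q = 32200 W = 115920 kJ/h
ΔT = Q/(ṁ·Cp) = 115920/(2230×2.34) = 22.215 K
T_out = -22.7 − 22.215 = -44.915 °C

T_out = -44.9 °C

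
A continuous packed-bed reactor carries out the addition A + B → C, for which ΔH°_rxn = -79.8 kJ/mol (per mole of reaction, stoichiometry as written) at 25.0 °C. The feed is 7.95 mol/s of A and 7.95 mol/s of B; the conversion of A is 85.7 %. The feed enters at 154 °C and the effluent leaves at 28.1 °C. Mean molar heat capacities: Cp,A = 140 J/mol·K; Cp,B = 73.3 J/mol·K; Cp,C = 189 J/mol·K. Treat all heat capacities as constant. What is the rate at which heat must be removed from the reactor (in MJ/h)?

Extent of reaction ξ = 0.857 × 7.95 = 6.8132 mol/s
Reaction term: ξ·ΔH°_rxn = 6.8132 × -79.8 = -543.69 kJ/s
Sensible, feed 154→25 °C: -218.75 kJ/s
Outlet flows (mol/s): A 1.1368, B 1.1368, C 6.8132
Sensible, products 25→28.1 °C: 4.7435 kJ/s
Q = ΔH = -757.7 kJ/s = -757.7 kW
Heat removed = 2727.7 MJ/h

Q_out = 2730 MJ/h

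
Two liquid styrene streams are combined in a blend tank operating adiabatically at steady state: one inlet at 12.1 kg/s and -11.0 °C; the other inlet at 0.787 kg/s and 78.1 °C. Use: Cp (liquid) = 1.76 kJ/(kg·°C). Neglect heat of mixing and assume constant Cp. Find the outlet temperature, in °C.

No heat crosses the boundary, so H_out = H_in.
Σ ṁᵢCp,ᵢTᵢ = 12.1×1.76×-11.0 + 0.787×1.76×78.1 = -126.08
Σ ṁᵢCp,ᵢ = 12.1×1.76 + 0.787×1.76 = 22.681
T_out = -126.08 / 22.681 = -5.5587 °C

T_out = -5.56 °C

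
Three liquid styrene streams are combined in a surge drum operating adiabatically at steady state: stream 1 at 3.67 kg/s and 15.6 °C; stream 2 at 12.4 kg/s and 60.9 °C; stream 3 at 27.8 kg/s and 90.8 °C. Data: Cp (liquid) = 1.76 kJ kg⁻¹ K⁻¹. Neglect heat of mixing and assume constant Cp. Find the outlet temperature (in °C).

T_out = 76.1 °C

Adiabatic, steady state ⇒ Σ ṁᵢCp,ᵢ(T_out − Tᵢ) = 0
T_out = Σ ṁᵢCp,ᵢTᵢ / Σ ṁᵢCp,ᵢ
      = 5872.5 / 77.211 = 76.058 °C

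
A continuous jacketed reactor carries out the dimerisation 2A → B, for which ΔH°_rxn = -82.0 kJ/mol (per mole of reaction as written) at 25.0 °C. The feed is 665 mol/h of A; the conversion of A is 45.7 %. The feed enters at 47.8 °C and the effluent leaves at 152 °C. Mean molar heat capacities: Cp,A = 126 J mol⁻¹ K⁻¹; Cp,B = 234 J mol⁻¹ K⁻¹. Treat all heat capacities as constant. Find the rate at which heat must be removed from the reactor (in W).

Extent of reaction ξ = 0.457 × 665 / 2 = 151.95 mol/h
Reaction term: ξ·ΔH°_rxn = 151.95 × -82.0 = -12460 kJ/h
Sensible, feed 47.8→25 °C: -1910.4 kJ/h
Outlet flows (mol/h): A 361.09, B 151.95
Sensible, products 25→152 °C: 10294 kJ/h
Q = ΔH = -4076.6 kJ/h = -1.1324 kW
Heat removed = 1132.4 W

Q_out = 1130 W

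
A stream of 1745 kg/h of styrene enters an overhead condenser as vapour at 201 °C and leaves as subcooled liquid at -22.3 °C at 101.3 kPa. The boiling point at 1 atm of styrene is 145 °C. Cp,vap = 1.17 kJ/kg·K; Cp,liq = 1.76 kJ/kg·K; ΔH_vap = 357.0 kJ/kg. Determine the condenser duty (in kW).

vapour 201→145 °C: -65.52 kJ/kg
condensation at 145 °C: -357 kJ/kg
liquid 145→-22.3 °C: -294.45 kJ/kg
Δh = -65.52 + -357 + -294.45 = -716.97 kJ/kg
Q = ṁ·Δh = 1745 kg/h × -716.97 kJ/kg = -1.2511e+06 kJ/h
|Q| = 347.53 kW

Q_c = 348 kW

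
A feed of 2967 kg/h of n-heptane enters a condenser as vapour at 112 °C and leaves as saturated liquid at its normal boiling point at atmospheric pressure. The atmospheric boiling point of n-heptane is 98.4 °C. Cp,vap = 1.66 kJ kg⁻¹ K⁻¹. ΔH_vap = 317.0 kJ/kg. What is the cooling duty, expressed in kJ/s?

Q_c = 280 kJ/s

vapour 112→98.4 °C: -22.576 kJ/kg
condensation at 98.4 °C: -317 kJ/kg
Δh = -22.576 + -317 = -339.58 kJ/kg
Q = ṁ·Δh = 2967 kg/h × -339.58 kJ/kg = -1.0075e+06 kJ/h
|Q| = 279.87 kW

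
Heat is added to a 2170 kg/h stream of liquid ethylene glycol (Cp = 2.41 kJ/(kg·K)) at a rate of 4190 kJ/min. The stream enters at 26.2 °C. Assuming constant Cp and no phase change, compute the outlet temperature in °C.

Q = 4190 kJ/min = 251400 kJ/h
ΔT = Q/(ṁ·Cp) = 251400/(2170×2.41) = 48.072 K
T_out = 26.2 + 48.072 = 74.272 °C

T_out = 74.3 °C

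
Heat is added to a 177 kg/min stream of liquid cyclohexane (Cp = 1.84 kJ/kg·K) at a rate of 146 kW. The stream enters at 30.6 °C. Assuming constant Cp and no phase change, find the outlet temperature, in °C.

Q = 146 kW = 8760 kJ/min
ΔT = Q/(ṁ·Cp) = 8760/(177×1.84) = 26.898 K
T_out = 30.6 + 26.898 = 57.498 °C

T_out = 57.5 °C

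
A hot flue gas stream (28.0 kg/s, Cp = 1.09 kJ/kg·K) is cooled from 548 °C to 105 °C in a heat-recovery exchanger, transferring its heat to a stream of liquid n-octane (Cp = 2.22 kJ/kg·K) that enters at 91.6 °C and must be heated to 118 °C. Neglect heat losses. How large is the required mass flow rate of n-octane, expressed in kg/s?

Heat released by hot stream: Q = 28.0 × 1.09 × (548 − 105) = 13520 kJ/s
Energy balance on cold side (adiabatic exchanger): Q = ṁ_c·Cp_c·(T_c,out − T_c,in)
ṁ_c = 13520 / [2.22 × (118 − 91.6)] = 230.69 kg/s

ṁ_c = 231 kg/s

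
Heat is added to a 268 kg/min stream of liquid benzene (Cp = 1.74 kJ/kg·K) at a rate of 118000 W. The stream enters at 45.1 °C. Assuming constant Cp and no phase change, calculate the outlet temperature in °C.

Q = 118000 W = 7080 kJ/min
ΔT = Q/(ṁ·Cp) = 7080/(268×1.74) = 15.183 K
T_out = 45.1 + 15.183 = 60.283 °C

T_out = 60.3 °C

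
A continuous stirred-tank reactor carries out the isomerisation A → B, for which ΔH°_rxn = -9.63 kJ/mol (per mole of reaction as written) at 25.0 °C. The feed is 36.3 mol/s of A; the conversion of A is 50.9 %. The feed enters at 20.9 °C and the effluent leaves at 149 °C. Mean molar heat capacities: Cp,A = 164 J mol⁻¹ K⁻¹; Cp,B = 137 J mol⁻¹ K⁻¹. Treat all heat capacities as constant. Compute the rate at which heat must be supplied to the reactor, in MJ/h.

Q_in = 1880 MJ/h

Extent of reaction ξ = 0.509 × 36.3 = 18.477 mol/s
Reaction term: ξ·ΔH°_rxn = 18.477 × -9.63 = -177.93 kJ/s
Sensible, feed 20.9→25 °C: 24.408 kJ/s
Outlet flows (mol/s): A 17.823, B 18.477
Sensible, products 25→149 °C: 676.34 kJ/s
Q = ΔH = 522.81 kJ/s = 522.81 kW
Heat supplied = 1882.1 MJ/h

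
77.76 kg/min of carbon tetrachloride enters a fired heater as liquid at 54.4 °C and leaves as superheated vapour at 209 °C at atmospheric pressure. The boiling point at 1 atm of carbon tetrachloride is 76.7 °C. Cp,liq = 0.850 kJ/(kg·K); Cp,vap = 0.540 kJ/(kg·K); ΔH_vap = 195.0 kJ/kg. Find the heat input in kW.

Q = 370 kW

liquid 54.4→76.7 °C: 18.955 kJ/kg
vaporisation at 76.7 °C: 195 kJ/kg
vapour 76.7→209 °C: 71.442 kJ/kg
Δh = 18.955 + 195 + 71.442 = 285.4 kJ/kg
Q = ṁ·Δh = 77.76 kg/min × 285.4 kJ/kg = 22192 kJ/min
|Q| = 369.87 kW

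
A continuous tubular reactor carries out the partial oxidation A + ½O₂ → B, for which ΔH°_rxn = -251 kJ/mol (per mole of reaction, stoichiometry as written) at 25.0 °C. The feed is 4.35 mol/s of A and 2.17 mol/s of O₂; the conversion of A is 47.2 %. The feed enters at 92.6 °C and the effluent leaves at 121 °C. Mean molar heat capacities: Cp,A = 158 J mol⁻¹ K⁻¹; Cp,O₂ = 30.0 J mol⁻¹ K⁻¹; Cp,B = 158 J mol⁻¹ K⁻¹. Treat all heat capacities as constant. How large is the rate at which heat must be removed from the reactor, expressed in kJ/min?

Q_out = 29800 kJ/min

Extent of reaction ξ = 0.472 × 4.35 = 2.0532 mol/s
Reaction term: ξ·ΔH°_rxn = 2.0532 × -251 = -515.35 kJ/s
Sensible, feed 92.6→25 °C: -50.862 kJ/s
Outlet flows (mol/s): A 2.2968, O₂ 1.1434, B 2.0532
Sensible, products 25→121 °C: 69.274 kJ/s
Q = ΔH = -496.94 kJ/s = -496.94 kW
Heat removed = 29816 kJ/min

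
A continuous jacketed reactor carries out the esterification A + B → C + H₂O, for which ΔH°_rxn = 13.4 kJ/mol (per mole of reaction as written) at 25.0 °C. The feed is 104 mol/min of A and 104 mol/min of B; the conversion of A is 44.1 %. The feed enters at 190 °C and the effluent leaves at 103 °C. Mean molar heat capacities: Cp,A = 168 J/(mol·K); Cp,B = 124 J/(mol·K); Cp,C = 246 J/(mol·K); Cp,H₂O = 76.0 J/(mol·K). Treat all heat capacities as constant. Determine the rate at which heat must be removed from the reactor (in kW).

Q_out = 32.0 kW

Extent of reaction ξ = 0.441 × 104 = 45.864 mol/min
Reaction term: ξ·ΔH°_rxn = 45.864 × 13.4 = 614.58 kJ/min
Sensible, feed 190→25 °C: -5010.7 kJ/min
Outlet flows (mol/min): A 58.136, B 58.136, C 45.864, H₂O 45.864
Sensible, products 25→103 °C: 2476 kJ/min
Q = ΔH = -1920.1 kJ/min = -32.002 kW
Heat removed = 32.002 kW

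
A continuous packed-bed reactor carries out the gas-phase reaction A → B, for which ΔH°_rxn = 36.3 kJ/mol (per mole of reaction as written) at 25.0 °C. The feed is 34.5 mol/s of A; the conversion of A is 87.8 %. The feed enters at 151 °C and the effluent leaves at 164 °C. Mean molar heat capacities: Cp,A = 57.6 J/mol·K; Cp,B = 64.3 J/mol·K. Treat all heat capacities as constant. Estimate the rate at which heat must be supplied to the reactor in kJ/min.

Extent of reaction ξ = 0.878 × 34.5 = 30.291 mol/s
Reaction term: ξ·ΔH°_rxn = 30.291 × 36.3 = 1099.6 kJ/s
Sensible, feed 151→25 °C: -250.39 kJ/s
Outlet flows (mol/s): A 4.209, B 30.291
Sensible, products 25→164 °C: 304.43 kJ/s
Q = ΔH = 1153.6 kJ/s = 1153.6 kW
Heat supplied = 69216 kJ/min

Q_in = 69200 kJ/min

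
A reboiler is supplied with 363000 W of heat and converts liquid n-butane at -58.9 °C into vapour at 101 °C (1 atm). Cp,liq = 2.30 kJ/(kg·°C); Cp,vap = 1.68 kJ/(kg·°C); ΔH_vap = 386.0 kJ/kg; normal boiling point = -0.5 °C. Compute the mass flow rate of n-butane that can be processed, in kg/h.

Δh = 2.30×(-0.5−-58.9) + 386.0 + 1.68×(101−-0.5) = 690.84 kJ/kg
Q = 363000 W = 363 kJ/s = 1.3068e+06 kJ/h
ṁ = Q/Δh = 1.3068e+06 / 690.84 = 1891.6 kg/h

ṁ = 1890 kg/h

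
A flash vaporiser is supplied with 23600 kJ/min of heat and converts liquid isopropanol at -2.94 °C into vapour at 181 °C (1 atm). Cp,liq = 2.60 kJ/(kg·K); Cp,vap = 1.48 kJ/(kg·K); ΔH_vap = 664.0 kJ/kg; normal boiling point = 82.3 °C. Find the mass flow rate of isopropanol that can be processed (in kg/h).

Δh = 2.60×(82.3−-2.94) + 664.0 + 1.48×(181−82.3) = 1031.7 kJ/kg
Q = 23600 kJ/min = 393.33 kJ/s = 1.416e+06 kJ/h
ṁ = Q/Δh = 1.416e+06 / 1031.7 = 1372.5 kg/h

ṁ = 1370 kg/h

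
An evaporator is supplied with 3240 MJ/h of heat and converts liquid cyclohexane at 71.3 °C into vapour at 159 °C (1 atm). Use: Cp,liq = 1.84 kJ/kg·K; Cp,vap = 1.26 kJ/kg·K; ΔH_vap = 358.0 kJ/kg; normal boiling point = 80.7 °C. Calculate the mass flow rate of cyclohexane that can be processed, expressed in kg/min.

Δh = 1.84×(80.7−71.3) + 358.0 + 1.26×(159−80.7) = 473.95 kJ/kg
Q = 3240 MJ/h = 900 kJ/s = 54000 kJ/min
ṁ = Q/Δh = 54000 / 473.95 = 113.94 kg/min

ṁ = 114 kg/min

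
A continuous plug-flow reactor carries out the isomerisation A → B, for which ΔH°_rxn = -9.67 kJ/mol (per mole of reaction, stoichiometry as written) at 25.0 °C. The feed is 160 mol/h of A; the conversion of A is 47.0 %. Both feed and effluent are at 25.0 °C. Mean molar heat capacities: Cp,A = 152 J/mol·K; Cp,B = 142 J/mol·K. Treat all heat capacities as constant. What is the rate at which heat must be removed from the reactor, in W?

Q_out = 202 W

Extent of reaction ξ = 0.470 × 160 = 75.2 mol/h
Reaction term: ξ·ΔH°_rxn = 75.2 × -9.67 = -727.18 kJ/h
Q = ΔH = -727.18 kJ/h = -0.202 kW
Heat removed = 202 W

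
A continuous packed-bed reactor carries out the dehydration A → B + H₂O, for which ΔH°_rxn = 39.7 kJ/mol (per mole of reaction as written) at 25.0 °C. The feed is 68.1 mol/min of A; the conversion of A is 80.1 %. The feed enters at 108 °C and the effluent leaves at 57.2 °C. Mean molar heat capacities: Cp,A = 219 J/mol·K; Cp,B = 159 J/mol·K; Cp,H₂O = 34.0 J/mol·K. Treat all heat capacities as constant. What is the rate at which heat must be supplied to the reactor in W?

Q_in = 22700 W

Extent of reaction ξ = 0.801 × 68.1 = 54.548 mol/min
Reaction term: ξ·ΔH°_rxn = 54.548 × 39.7 = 2165.6 kJ/min
Sensible, feed 108→25 °C: -1237.9 kJ/min
Outlet flows (mol/min): A 13.552, B 54.548, H₂O 54.548
Sensible, products 25→57.2 °C: 434.56 kJ/min
Q = ΔH = 1362.3 kJ/min = 22.704 kW
Heat supplied = 22704 W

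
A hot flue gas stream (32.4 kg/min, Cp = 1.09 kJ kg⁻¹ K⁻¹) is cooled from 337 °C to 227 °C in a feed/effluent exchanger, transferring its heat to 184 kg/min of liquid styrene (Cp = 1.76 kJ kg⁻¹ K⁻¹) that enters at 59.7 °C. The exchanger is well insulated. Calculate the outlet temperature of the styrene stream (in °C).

Heat released by hot stream: Q = 32.4 × 1.09 × (337 − 227) = 3884.8 kJ/min
Energy balance on cold side (adiabatic exchanger): Q = ṁ_c·Cp_c·(T_c,out − T_c,in)
T_c,out = 59.7 + 3884.8/(184 × 1.76) = 71.696 °C

T_c,out = 71.7 °C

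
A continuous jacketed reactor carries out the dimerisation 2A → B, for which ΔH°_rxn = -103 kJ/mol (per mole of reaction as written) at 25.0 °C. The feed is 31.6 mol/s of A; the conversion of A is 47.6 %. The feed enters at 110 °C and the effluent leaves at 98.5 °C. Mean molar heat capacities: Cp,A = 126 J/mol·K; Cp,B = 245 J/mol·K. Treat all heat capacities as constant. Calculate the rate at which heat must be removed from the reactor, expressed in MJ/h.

Q_out = 2970 MJ/h

Extent of reaction ξ = 0.476 × 31.6 / 2 = 7.5208 mol/s
Reaction term: ξ·ΔH°_rxn = 7.5208 × -103 = -774.64 kJ/s
Sensible, feed 110→25 °C: -338.44 kJ/s
Outlet flows (mol/s): A 16.558, B 7.5208
Sensible, products 25→98.5 °C: 288.78 kJ/s
Q = ΔH = -824.3 kJ/s = -824.3 kW
Heat removed = 2967.5 MJ/h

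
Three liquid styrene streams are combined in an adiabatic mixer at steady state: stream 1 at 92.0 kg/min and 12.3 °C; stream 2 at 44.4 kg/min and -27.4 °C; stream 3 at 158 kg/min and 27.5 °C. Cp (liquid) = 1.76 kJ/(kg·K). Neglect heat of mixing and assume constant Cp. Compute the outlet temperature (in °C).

Adiabatic, steady state ⇒ Σ ṁᵢCp,ᵢ(T_out − Tᵢ) = 0
Σ ṁᵢCp,ᵢTᵢ = 92.0×1.76×12.3 + 44.4×1.76×-27.4 + 158×1.76×27.5 = 7497.7
Σ ṁᵢCp,ᵢ = 92.0×1.76 + 44.4×1.76 + 158×1.76 = 518.14
T_out = 7497.7 / 518.14 = 14.47 °C

T_out = 14.5 °C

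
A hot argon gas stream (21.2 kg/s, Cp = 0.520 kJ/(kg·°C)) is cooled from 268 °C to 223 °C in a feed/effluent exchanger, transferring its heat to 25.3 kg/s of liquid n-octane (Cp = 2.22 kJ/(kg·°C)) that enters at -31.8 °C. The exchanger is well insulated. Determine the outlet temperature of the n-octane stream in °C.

T_c,out = -23.0 °C

Heat released by hot stream: Q = 21.2 × 0.520 × (268 − 223) = 496.08 kJ/s
Energy balance on cold side (adiabatic exchanger): Q = ṁ_c·Cp_c·(T_c,out − T_c,in)
T_c,out = -31.8 + 496.08/(25.3 × 2.22) = -22.968 °C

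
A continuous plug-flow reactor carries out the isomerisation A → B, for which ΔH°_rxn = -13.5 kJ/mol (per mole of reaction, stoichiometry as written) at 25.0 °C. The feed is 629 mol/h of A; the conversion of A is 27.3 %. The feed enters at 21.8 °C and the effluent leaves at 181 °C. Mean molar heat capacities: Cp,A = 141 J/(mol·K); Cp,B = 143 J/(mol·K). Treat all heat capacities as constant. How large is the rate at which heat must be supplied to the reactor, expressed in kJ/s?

Q_in = 3.29 kJ/s

Extent of reaction ξ = 0.273 × 629 = 171.72 mol/h
Reaction term: ξ·ΔH°_rxn = 171.72 × -13.5 = -2318.2 kJ/h
Sensible, feed 21.8→25 °C: 283.8 kJ/h
Outlet flows (mol/h): A 457.28, B 171.72
Sensible, products 25→181 °C: 13889 kJ/h
Q = ΔH = 11855 kJ/h = 3.293 kW
Heat supplied = 3.293 kJ/s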